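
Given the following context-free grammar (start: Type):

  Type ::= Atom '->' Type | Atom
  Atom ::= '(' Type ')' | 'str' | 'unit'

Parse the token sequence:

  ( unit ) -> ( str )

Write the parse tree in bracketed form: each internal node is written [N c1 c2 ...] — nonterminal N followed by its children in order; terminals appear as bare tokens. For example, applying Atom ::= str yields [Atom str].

Type
Atom -> Type
( Type ) -> Type
( Atom ) -> Type
( unit ) -> Type
( unit ) -> Atom
( unit ) -> ( Type )
( unit ) -> ( Atom )
( unit ) -> ( str )

[Type [Atom ( [Type [Atom unit]] )] -> [Type [Atom ( [Type [Atom str]] )]]]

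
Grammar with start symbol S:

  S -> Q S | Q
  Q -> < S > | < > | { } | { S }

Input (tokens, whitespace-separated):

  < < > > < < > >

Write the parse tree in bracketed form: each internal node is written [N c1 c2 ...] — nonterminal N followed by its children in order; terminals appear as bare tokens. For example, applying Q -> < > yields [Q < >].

[S [Q < [S [Q < >]] >] [S [Q < [S [Q < >]] >]]]

S
Q S
< S > S
< Q > S
< < > > S
< < > > Q
< < > > < S >
< < > > < Q >
< < > > < < > >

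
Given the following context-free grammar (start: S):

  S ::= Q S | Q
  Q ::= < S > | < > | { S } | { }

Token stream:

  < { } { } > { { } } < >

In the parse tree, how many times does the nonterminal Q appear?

6

[S [Q < [S [Q { }] [S [Q { }]]] >] [S [Q { [S [Q { }]] }] [S [Q < >]]]]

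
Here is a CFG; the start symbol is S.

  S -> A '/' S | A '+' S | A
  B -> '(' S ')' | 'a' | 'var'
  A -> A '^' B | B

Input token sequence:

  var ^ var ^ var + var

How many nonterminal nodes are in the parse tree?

10

[S [A [A [A [B var]] ^ [B var]] ^ [B var]] + [S [A [B var]]]]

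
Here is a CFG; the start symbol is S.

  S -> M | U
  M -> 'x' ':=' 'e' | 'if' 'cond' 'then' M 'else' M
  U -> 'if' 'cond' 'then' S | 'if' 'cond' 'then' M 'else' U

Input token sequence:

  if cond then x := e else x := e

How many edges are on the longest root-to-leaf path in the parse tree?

3

[S [M if cond then [M x := e] else [M x := e]]]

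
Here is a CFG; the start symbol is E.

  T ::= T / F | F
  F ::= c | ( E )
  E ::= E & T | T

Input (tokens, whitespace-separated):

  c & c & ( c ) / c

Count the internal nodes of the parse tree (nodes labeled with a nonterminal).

14

[E [E [E [T [F c]]] & [T [F c]]] & [T [T [F ( [E [T [F c]]] )]] / [F c]]]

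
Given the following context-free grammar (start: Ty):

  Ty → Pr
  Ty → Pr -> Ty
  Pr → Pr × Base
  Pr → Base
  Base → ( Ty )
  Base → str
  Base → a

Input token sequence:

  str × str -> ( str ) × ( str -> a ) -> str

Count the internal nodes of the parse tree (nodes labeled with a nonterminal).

[Ty [Pr [Pr [Base str]] × [Base str]] -> [Ty [Pr [Pr [Base ( [Ty [Pr [Base str]]] )]] × [Base ( [Ty [Pr [Base str]] -> [Ty [Pr [Base a]]]] )]] -> [Ty [Pr [Base str]]]]]

22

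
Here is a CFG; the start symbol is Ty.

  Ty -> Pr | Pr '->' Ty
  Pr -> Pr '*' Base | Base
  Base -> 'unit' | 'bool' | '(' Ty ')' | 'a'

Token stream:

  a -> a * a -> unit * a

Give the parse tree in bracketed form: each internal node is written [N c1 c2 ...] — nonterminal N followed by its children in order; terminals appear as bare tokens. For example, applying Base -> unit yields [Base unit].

[Ty [Pr [Base a]] -> [Ty [Pr [Pr [Base a]] * [Base a]] -> [Ty [Pr [Pr [Base unit]] * [Base a]]]]]

Ty
Pr -> Ty
Base -> Ty
a -> Ty
a -> Pr -> Ty
a -> Pr * Base -> Ty
a -> Base * Base -> Ty
a -> a * Base -> Ty
a -> a * a -> Ty
a -> a * a -> Pr
a -> a * a -> Pr * Base
a -> a * a -> Base * Base
a -> a * a -> unit * Base
a -> a * a -> unit * a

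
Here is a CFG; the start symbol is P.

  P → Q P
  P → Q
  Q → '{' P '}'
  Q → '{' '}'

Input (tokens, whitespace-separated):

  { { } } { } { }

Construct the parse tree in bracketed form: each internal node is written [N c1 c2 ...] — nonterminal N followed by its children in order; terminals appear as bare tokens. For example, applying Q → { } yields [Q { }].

[P [Q { [P [Q { }]] }] [P [Q { }] [P [Q { }]]]]

P
Q P
{ P } P
{ Q } P
{ { } } P
{ { } } Q P
{ { } } { } P
{ { } } { } Q
{ { } } { } { }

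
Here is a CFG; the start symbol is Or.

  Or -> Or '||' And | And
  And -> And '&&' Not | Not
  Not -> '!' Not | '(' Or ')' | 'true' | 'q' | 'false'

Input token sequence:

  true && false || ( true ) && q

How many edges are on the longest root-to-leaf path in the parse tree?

[Or [Or [And [And [Not true]] && [Not false]]] || [And [And [Not ( [Or [And [Not true]]] )]] && [Not q]]]

7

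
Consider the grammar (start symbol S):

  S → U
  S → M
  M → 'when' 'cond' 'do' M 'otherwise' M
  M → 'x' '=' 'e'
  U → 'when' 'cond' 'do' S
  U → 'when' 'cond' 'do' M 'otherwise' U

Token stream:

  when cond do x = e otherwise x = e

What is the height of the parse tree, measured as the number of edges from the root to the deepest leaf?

[S [M when cond do [M x = e] otherwise [M x = e]]]

3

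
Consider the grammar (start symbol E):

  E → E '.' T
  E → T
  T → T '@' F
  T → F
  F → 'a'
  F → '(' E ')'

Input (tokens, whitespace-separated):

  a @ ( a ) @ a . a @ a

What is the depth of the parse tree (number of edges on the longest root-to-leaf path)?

8

[E [E [T [T [T [F a]] @ [F ( [E [T [F a]]] )]] @ [F a]]] . [T [T [F a]] @ [F a]]]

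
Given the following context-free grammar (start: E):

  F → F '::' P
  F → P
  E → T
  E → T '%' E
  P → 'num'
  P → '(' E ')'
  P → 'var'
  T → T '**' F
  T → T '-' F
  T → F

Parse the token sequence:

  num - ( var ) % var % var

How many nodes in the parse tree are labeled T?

5

[E [T [T [F [P num]]] - [F [P ( [E [T [F [P var]]]] )]]] % [E [T [F [P var]]] % [E [T [F [P var]]]]]]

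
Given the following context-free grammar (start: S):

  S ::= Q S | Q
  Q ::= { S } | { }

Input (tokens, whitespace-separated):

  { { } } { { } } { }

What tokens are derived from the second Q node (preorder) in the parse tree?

{ }

[S [Q { [S [Q { }]] }] [S [Q { [S [Q { }]] }] [S [Q { }]]]]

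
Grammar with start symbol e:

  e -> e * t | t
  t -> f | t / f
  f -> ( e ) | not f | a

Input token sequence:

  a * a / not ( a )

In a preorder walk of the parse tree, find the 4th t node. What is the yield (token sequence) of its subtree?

[e [e [t [f a]]] * [t [t [f a]] / [f not [f ( [e [t [f a]]] )]]]]

a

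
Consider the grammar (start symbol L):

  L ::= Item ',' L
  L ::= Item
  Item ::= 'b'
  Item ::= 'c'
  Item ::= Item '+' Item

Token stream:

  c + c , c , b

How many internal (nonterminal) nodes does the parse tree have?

[L [Item [Item c] + [Item c]] , [L [Item c] , [L [Item b]]]]

8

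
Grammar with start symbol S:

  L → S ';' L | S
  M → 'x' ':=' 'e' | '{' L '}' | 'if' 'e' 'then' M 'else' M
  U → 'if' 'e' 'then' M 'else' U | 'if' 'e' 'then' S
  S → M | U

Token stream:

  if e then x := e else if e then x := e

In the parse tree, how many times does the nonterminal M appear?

2

[S [U if e then [M x := e] else [U if e then [S [M x := e]]]]]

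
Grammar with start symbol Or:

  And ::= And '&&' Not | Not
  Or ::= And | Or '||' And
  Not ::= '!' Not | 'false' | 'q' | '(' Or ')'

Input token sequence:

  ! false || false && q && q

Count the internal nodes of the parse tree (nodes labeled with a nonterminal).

11

[Or [Or [And [Not ! [Not false]]]] || [And [And [And [Not false]] && [Not q]] && [Not q]]]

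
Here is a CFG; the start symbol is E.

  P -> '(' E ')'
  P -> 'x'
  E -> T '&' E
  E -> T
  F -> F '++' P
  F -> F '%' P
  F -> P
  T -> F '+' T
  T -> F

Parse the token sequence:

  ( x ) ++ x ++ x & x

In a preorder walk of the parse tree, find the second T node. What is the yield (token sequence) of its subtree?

[E [T [F [F [F [P ( [E [T [F [P x]]]] )]] ++ [P x]] ++ [P x]]] & [E [T [F [P x]]]]]

x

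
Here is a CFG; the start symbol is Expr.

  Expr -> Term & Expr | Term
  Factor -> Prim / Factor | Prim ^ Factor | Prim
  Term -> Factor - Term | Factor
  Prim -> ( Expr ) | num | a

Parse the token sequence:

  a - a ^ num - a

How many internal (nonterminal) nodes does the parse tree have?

12

[Expr [Term [Factor [Prim a]] - [Term [Factor [Prim a] ^ [Factor [Prim num]]] - [Term [Factor [Prim a]]]]]]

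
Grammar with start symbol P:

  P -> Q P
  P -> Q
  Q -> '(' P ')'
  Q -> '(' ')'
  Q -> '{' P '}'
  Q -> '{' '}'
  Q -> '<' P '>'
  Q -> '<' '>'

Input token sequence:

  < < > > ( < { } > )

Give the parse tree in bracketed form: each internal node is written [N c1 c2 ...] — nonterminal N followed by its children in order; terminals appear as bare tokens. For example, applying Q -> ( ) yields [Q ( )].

[P [Q < [P [Q < >]] >] [P [Q ( [P [Q < [P [Q { }]] >]] )]]]

P
Q P
< P > P
< Q > P
< < > > P
< < > > Q
< < > > ( P )
< < > > ( Q )
< < > > ( < P > )
< < > > ( < Q > )
< < > > ( < { } > )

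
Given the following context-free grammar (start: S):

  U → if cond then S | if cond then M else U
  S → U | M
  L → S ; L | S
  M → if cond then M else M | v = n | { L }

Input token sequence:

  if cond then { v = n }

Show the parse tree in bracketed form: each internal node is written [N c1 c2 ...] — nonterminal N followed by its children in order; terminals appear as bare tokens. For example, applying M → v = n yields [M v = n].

S
U
if cond then S
if cond then M
if cond then { L }
if cond then { S }
if cond then { M }
if cond then { v = n }

[S [U if cond then [S [M { [L [S [M v = n]]] }]]]]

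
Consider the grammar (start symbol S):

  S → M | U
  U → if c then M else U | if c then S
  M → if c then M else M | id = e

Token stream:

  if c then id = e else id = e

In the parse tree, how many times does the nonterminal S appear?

[S [M if c then [M id = e] else [M id = e]]]

1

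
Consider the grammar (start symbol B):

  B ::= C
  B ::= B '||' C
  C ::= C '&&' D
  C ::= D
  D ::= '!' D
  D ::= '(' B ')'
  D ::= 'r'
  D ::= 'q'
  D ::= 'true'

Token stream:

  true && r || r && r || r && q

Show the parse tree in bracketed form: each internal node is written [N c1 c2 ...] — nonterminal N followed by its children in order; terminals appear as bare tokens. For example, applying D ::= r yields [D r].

[B [B [B [C [C [D true]] && [D r]]] || [C [C [D r]] && [D r]]] || [C [C [D r]] && [D q]]]

B
B || C
B || C || C
C || C || C
C && D || C || C
D && D || C || C
true && D || C || C
true && r || C || C
true && r || C && D || C
true && r || D && D || C
true && r || r && D || C
true && r || r && r || C
true && r || r && r || C && D
true && r || r && r || D && D
true && r || r && r || r && D
true && r || r && r || r && q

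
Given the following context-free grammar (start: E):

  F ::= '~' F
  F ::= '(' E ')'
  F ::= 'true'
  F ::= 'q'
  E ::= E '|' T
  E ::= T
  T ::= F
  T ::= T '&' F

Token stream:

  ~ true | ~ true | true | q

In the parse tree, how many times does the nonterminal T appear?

[E [E [E [E [T [F ~ [F true]]]] | [T [F ~ [F true]]]] | [T [F true]]] | [T [F q]]]

4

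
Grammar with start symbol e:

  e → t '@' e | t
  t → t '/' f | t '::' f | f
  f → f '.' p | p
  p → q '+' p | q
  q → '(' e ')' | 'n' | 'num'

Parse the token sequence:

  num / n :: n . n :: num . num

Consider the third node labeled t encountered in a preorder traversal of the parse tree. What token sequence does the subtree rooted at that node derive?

num / n

[e [t [t [t [t [f [p [q num]]]] / [f [p [q n]]]] :: [f [f [p [q n]]] . [p [q n]]]] :: [f [f [p [q num]]] . [p [q num]]]]]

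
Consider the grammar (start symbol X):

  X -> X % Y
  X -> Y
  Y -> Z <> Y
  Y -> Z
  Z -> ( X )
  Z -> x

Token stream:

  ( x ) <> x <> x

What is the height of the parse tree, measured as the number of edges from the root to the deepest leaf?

6

[X [Y [Z ( [X [Y [Z x]]] )] <> [Y [Z x] <> [Y [Z x]]]]]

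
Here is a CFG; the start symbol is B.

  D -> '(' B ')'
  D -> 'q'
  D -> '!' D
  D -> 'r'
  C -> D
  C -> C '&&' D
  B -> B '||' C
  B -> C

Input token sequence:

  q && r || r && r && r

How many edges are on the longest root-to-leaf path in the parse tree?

[B [B [C [C [D q]] && [D r]]] || [C [C [C [D r]] && [D r]] && [D r]]]

5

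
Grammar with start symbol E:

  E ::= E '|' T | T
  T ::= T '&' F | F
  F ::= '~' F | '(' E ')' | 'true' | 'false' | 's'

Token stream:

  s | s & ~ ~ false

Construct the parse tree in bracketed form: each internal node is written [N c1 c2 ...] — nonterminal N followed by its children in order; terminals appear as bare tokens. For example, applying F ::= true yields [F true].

E
E | T
T | T
F | T
s | T
s | T & F
s | F & F
s | s & F
s | s & ~ F
s | s & ~ ~ F
s | s & ~ ~ false

[E [E [T [F s]]] | [T [T [F s]] & [F ~ [F ~ [F false]]]]]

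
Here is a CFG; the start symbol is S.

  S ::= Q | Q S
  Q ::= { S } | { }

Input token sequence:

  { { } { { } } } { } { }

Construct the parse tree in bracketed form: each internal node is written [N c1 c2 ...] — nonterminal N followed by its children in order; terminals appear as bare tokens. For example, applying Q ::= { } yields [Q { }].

[S [Q { [S [Q { }] [S [Q { [S [Q { }]] }]]] }] [S [Q { }] [S [Q { }]]]]

S
Q S
{ S } S
{ Q S } S
{ { } S } S
{ { } Q } S
{ { } { S } } S
{ { } { Q } } S
{ { } { { } } } S
{ { } { { } } } Q S
{ { } { { } } } { } S
{ { } { { } } } { } Q
{ { } { { } } } { } { }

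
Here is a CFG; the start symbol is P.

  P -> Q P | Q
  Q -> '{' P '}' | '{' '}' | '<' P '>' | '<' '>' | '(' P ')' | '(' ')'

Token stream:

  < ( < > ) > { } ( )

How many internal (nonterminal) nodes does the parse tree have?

10

[P [Q < [P [Q ( [P [Q < >]] )]] >] [P [Q { }] [P [Q ( )]]]]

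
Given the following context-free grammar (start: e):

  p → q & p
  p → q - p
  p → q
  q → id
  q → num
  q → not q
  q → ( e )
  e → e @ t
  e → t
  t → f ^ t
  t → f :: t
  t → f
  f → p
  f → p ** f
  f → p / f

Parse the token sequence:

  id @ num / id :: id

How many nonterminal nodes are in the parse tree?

[e [e [t [f [p [q id]]]]] @ [t [f [p [q num]] / [f [p [q id]]]] :: [t [f [p [q id]]]]]]

17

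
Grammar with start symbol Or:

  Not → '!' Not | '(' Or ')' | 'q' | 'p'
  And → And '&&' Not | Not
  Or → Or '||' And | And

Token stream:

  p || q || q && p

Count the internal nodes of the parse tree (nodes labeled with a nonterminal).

[Or [Or [Or [And [Not p]]] || [And [Not q]]] || [And [And [Not q]] && [Not p]]]

11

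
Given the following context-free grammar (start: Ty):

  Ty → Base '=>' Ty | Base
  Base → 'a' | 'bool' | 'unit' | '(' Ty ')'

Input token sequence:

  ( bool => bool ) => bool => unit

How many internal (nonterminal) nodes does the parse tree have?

10

[Ty [Base ( [Ty [Base bool] => [Ty [Base bool]]] )] => [Ty [Base bool] => [Ty [Base unit]]]]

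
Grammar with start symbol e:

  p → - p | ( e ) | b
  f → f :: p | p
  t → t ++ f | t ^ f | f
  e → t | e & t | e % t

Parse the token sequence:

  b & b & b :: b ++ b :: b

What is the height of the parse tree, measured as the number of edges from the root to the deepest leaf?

[e [e [e [t [f [p b]]]] & [t [f [p b]]]] & [t [t [f [f [p b]] :: [p b]]] ++ [f [f [p b]] :: [p b]]]]

6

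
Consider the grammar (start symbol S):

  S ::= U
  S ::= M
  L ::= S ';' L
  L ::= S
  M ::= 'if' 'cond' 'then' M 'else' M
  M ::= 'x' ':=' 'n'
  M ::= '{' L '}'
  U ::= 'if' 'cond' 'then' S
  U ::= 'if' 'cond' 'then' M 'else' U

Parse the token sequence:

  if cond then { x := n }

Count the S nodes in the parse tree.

[S [U if cond then [S [M { [L [S [M x := n]]] }]]]]

3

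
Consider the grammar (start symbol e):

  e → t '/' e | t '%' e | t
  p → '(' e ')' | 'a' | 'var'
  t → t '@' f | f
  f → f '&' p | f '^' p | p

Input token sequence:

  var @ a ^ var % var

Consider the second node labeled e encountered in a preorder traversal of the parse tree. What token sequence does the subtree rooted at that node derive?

var

[e [t [t [f [p var]]] @ [f [f [p a]] ^ [p var]]] % [e [t [f [p var]]]]]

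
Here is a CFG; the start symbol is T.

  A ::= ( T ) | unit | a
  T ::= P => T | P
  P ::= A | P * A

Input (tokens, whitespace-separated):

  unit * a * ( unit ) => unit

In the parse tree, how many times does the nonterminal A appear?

5

[T [P [P [P [A unit]] * [A a]] * [A ( [T [P [A unit]]] )]] => [T [P [A unit]]]]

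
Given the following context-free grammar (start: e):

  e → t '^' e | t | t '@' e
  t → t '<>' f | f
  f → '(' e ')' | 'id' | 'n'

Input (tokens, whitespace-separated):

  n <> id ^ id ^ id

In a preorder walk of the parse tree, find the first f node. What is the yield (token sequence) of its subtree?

[e [t [t [f n]] <> [f id]] ^ [e [t [f id]] ^ [e [t [f id]]]]]

n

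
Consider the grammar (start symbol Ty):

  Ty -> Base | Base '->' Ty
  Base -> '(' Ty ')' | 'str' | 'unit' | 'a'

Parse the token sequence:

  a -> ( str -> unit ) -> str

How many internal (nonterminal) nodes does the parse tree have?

[Ty [Base a] -> [Ty [Base ( [Ty [Base str] -> [Ty [Base unit]]] )] -> [Ty [Base str]]]]

10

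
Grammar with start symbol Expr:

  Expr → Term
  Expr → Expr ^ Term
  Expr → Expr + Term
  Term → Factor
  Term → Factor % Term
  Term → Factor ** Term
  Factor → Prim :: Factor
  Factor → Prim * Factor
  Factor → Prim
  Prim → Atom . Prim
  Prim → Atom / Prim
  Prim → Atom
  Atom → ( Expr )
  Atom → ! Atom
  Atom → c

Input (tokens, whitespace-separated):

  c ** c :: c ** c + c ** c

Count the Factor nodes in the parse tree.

6

[Expr [Expr [Term [Factor [Prim [Atom c]]] ** [Term [Factor [Prim [Atom c]] :: [Factor [Prim [Atom c]]]] ** [Term [Factor [Prim [Atom c]]]]]]] + [Term [Factor [Prim [Atom c]]] ** [Term [Factor [Prim [Atom c]]]]]]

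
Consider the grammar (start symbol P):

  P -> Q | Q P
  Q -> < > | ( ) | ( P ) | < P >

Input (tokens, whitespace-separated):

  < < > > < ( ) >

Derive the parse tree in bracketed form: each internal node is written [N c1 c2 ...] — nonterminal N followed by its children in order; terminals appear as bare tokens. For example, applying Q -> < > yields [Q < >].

[P [Q < [P [Q < >]] >] [P [Q < [P [Q ( )]] >]]]

P
Q P
< P > P
< Q > P
< < > > P
< < > > Q
< < > > < P >
< < > > < Q >
< < > > < ( ) >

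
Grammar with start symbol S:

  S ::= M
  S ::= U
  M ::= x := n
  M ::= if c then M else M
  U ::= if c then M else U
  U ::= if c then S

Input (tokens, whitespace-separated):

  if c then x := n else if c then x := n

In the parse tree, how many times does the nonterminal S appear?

2

[S [U if c then [M x := n] else [U if c then [S [M x := n]]]]]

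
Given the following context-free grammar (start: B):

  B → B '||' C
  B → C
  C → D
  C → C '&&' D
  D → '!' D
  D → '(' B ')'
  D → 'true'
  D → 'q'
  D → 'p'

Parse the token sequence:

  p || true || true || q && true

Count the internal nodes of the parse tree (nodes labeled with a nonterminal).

14

[B [B [B [B [C [D p]]] || [C [D true]]] || [C [D true]]] || [C [C [D q]] && [D true]]]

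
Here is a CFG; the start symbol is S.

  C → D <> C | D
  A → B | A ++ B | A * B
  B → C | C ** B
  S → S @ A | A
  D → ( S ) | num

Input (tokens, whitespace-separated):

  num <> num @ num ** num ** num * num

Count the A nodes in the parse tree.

[S [S [A [B [C [D num] <> [C [D num]]]]]] @ [A [A [B [C [D num]] ** [B [C [D num]] ** [B [C [D num]]]]]] * [B [C [D num]]]]]

3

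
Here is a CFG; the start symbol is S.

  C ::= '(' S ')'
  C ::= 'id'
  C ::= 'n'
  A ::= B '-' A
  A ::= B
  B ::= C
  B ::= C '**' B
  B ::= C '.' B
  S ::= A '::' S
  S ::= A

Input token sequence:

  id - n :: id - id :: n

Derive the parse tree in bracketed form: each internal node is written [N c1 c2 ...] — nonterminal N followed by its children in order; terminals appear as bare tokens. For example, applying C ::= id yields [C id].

S
A :: S
B - A :: S
C - A :: S
id - A :: S
id - B :: S
id - C :: S
id - n :: S
id - n :: A :: S
id - n :: B - A :: S
id - n :: C - A :: S
id - n :: id - A :: S
id - n :: id - B :: S
id - n :: id - C :: S
id - n :: id - id :: S
id - n :: id - id :: A
id - n :: id - id :: B
id - n :: id - id :: C
id - n :: id - id :: n

[S [A [B [C id]] - [A [B [C n]]]] :: [S [A [B [C id]] - [A [B [C id]]]] :: [S [A [B [C n]]]]]]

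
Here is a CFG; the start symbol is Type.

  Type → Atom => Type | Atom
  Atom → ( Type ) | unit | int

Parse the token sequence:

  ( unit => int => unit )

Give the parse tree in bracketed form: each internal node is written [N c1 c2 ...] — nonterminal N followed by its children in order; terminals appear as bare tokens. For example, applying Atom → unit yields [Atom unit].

[Type [Atom ( [Type [Atom unit] => [Type [Atom int] => [Type [Atom unit]]]] )]]

Type
Atom
( Type )
( Atom => Type )
( unit => Type )
( unit => Atom => Type )
( unit => int => Type )
( unit => int => Atom )
( unit => int => unit )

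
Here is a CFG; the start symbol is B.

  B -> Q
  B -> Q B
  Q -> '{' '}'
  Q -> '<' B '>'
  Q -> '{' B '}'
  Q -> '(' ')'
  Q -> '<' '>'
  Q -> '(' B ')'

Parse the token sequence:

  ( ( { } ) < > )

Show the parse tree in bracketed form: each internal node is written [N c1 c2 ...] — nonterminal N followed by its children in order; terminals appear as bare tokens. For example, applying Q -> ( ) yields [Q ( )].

B
Q
( B )
( Q B )
( ( B ) B )
( ( Q ) B )
( ( { } ) B )
( ( { } ) Q )
( ( { } ) < > )

[B [Q ( [B [Q ( [B [Q { }]] )] [B [Q < >]]] )]]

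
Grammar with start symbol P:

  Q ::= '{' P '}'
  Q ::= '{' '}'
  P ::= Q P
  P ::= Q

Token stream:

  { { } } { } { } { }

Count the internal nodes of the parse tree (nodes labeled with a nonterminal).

10

[P [Q { [P [Q { }]] }] [P [Q { }] [P [Q { }] [P [Q { }]]]]]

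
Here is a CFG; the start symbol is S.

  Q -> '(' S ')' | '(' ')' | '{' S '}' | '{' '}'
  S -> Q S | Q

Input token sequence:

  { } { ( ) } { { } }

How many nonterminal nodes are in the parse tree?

[S [Q { }] [S [Q { [S [Q ( )]] }] [S [Q { [S [Q { }]] }]]]]

10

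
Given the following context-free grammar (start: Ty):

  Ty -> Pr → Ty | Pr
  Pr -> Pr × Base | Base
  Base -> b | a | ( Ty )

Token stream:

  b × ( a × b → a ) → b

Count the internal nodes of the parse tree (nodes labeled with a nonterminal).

[Ty [Pr [Pr [Base b]] × [Base ( [Ty [Pr [Pr [Base a]] × [Base b]] → [Ty [Pr [Base a]]]] )]] → [Ty [Pr [Base b]]]]

16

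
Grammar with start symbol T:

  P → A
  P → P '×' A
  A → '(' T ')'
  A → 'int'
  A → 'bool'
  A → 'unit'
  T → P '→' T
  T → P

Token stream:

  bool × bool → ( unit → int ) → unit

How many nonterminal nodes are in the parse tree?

[T [P [P [A bool]] × [A bool]] → [T [P [A ( [T [P [A unit]] → [T [P [A int]]]] )]] → [T [P [A unit]]]]]

17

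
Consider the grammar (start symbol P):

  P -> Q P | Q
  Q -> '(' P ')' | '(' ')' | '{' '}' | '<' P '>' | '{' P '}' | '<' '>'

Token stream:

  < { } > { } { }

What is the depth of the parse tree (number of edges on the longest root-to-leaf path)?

4

[P [Q < [P [Q { }]] >] [P [Q { }] [P [Q { }]]]]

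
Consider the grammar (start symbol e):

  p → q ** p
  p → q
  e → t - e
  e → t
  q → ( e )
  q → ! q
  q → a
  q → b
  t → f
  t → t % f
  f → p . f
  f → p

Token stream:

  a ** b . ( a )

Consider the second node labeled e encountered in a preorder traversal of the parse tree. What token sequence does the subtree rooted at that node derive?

a

[e [t [f [p [q a] ** [p [q b]]] . [f [p [q ( [e [t [f [p [q a]]]]] )]]]]]]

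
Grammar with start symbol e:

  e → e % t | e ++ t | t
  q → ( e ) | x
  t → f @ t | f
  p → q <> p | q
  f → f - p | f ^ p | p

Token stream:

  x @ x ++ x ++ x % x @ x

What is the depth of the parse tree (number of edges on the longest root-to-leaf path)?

9

[e [e [e [e [t [f [p [q x]]] @ [t [f [p [q x]]]]]] ++ [t [f [p [q x]]]]] ++ [t [f [p [q x]]]]] % [t [f [p [q x]]] @ [t [f [p [q x]]]]]]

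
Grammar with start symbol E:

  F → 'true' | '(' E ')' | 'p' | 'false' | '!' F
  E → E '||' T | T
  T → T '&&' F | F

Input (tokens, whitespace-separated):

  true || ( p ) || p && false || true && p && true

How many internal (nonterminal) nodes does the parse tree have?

[E [E [E [E [T [F true]]] || [T [F ( [E [T [F p]]] )]]] || [T [T [F p]] && [F false]]] || [T [T [T [F true]] && [F p]] && [F true]]]

21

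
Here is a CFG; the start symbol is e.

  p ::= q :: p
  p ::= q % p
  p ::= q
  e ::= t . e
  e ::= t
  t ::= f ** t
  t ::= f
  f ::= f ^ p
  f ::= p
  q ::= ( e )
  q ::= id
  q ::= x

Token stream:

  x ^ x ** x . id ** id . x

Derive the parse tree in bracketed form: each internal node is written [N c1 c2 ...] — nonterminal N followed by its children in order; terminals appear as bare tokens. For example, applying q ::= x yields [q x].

[e [t [f [f [p [q x]]] ^ [p [q x]]] ** [t [f [p [q x]]]]] . [e [t [f [p [q id]]] ** [t [f [p [q id]]]]] . [e [t [f [p [q x]]]]]]]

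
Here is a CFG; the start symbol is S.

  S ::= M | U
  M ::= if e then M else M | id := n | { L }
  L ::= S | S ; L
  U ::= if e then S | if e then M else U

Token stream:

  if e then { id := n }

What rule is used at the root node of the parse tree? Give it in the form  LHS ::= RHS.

S ::= U

[S [U if e then [S [M { [L [S [M id := n]]] }]]]]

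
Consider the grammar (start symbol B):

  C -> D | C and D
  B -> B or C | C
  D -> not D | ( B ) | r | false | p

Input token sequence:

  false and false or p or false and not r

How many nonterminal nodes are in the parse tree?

14

[B [B [B [C [C [D false]] and [D false]]] or [C [D p]]] or [C [C [D false]] and [D not [D r]]]]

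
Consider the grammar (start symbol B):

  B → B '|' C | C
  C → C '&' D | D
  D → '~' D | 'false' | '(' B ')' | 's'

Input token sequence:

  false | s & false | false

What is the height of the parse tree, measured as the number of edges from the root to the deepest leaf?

5

[B [B [B [C [D false]]] | [C [C [D s]] & [D false]]] | [C [D false]]]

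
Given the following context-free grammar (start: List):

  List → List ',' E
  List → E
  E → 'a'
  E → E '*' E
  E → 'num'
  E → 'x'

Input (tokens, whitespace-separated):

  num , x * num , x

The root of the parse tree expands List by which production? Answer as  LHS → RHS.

List → List ',' E

[List [List [List [E num]] , [E [E x] * [E num]]] , [E x]]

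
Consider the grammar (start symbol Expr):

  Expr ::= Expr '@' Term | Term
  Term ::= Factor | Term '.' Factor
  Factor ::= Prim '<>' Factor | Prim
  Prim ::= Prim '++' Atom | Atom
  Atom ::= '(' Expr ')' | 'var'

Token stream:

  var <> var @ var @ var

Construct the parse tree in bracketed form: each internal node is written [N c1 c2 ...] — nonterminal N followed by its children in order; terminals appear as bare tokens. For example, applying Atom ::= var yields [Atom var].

Expr
Expr @ Term
Expr @ Term @ Term
Term @ Term @ Term
Factor @ Term @ Term
Prim <> Factor @ Term @ Term
Atom <> Factor @ Term @ Term
var <> Factor @ Term @ Term
var <> Prim @ Term @ Term
var <> Atom @ Term @ Term
var <> var @ Term @ Term
var <> var @ Factor @ Term
var <> var @ Prim @ Term
var <> var @ Atom @ Term
var <> var @ var @ Term
var <> var @ var @ Factor
var <> var @ var @ Prim
var <> var @ var @ Atom
var <> var @ var @ var

[Expr [Expr [Expr [Term [Factor [Prim [Atom var]] <> [Factor [Prim [Atom var]]]]]] @ [Term [Factor [Prim [Atom var]]]]] @ [Term [Factor [Prim [Atom var]]]]]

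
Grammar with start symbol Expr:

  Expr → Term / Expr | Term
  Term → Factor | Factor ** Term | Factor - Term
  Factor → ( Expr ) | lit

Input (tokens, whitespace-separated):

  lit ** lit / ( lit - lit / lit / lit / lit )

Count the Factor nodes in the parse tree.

8

[Expr [Term [Factor lit] ** [Term [Factor lit]]] / [Expr [Term [Factor ( [Expr [Term [Factor lit] - [Term [Factor lit]]] / [Expr [Term [Factor lit]] / [Expr [Term [Factor lit]] / [Expr [Term [Factor lit]]]]]] )]]]]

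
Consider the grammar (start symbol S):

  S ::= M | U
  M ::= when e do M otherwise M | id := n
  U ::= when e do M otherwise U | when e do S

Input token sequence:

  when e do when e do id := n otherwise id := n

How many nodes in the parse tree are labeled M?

3

[S [U when e do [S [M when e do [M id := n] otherwise [M id := n]]]]]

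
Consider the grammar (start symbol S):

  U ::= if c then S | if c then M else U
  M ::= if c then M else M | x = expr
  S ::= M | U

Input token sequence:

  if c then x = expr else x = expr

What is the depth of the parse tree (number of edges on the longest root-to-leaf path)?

3

[S [M if c then [M x = expr] else [M x = expr]]]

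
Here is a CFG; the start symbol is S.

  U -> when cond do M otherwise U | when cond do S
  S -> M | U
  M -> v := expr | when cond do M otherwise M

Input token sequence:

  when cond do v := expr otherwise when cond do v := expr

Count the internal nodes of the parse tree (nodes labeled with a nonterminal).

[S [U when cond do [M v := expr] otherwise [U when cond do [S [M v := expr]]]]]

6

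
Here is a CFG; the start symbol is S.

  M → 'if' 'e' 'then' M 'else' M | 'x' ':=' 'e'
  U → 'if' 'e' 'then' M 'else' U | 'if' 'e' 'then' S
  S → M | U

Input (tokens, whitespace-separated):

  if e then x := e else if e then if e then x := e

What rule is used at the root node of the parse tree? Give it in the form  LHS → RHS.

[S [U if e then [M x := e] else [U if e then [S [U if e then [S [M x := e]]]]]]]

S → U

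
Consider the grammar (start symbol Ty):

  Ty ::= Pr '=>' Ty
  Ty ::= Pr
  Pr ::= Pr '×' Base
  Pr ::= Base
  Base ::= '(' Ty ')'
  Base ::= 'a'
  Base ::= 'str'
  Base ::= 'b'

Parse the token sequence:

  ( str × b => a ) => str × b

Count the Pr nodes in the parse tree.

[Ty [Pr [Base ( [Ty [Pr [Pr [Base str]] × [Base b]] => [Ty [Pr [Base a]]]] )]] => [Ty [Pr [Pr [Base str]] × [Base b]]]]

6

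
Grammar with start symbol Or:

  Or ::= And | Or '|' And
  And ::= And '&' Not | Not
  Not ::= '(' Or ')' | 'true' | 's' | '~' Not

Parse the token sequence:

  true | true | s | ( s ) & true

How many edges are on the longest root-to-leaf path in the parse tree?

[Or [Or [Or [Or [And [Not true]]] | [And [Not true]]] | [And [Not s]]] | [And [And [Not ( [Or [And [Not s]]] )]] & [Not true]]]

7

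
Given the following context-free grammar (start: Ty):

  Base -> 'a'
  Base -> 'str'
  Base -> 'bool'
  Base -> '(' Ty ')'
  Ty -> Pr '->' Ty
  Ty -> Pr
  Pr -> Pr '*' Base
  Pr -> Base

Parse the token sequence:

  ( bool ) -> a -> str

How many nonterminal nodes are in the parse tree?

[Ty [Pr [Base ( [Ty [Pr [Base bool]]] )]] -> [Ty [Pr [Base a]] -> [Ty [Pr [Base str]]]]]

12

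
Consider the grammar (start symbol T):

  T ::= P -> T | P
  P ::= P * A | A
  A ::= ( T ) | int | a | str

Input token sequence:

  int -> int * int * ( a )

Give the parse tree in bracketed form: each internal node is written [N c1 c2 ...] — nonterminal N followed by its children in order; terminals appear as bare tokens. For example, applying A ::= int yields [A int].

T
P -> T
A -> T
int -> T
int -> P
int -> P * A
int -> P * A * A
int -> A * A * A
int -> int * A * A
int -> int * int * A
int -> int * int * ( T )
int -> int * int * ( P )
int -> int * int * ( A )
int -> int * int * ( a )

[T [P [A int]] -> [T [P [P [P [A int]] * [A int]] * [A ( [T [P [A a]]] )]]]]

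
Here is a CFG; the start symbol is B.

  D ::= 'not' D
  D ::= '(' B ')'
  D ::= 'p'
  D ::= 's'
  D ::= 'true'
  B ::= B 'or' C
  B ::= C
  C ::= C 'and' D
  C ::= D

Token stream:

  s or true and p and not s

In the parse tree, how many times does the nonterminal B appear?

2

[B [B [C [D s]]] or [C [C [C [D true]] and [D p]] and [D not [D s]]]]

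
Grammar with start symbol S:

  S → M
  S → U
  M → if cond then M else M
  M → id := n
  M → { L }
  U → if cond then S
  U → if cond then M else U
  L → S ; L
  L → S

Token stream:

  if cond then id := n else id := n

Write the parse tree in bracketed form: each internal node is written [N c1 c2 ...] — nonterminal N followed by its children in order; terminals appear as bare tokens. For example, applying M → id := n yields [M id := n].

S
M
if cond then M else M
if cond then id := n else M
if cond then id := n else id := n

[S [M if cond then [M id := n] else [M id := n]]]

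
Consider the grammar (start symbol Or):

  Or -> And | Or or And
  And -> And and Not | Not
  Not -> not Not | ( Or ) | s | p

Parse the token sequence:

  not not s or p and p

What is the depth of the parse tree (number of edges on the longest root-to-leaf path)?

[Or [Or [And [Not not [Not not [Not s]]]]] or [And [And [Not p]] and [Not p]]]

6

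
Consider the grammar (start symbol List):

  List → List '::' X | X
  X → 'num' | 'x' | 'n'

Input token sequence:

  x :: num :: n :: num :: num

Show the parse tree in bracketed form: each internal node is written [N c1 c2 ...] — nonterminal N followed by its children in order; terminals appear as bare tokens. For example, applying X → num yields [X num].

List
List :: X
List :: X :: X
List :: X :: X :: X
List :: X :: X :: X :: X
X :: X :: X :: X :: X
x :: X :: X :: X :: X
x :: num :: X :: X :: X
x :: num :: n :: X :: X
x :: num :: n :: num :: X
x :: num :: n :: num :: num

[List [List [List [List [List [X x]] :: [X num]] :: [X n]] :: [X num]] :: [X num]]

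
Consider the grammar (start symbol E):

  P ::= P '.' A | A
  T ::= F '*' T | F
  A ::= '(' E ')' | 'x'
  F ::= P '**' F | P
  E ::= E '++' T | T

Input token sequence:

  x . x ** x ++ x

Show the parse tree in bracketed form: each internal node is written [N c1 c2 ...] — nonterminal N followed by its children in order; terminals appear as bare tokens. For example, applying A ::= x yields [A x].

E
E ++ T
T ++ T
F ++ T
P ** F ++ T
P . A ** F ++ T
A . A ** F ++ T
x . A ** F ++ T
x . x ** F ++ T
x . x ** P ++ T
x . x ** A ++ T
x . x ** x ++ T
x . x ** x ++ F
x . x ** x ++ P
x . x ** x ++ A
x . x ** x ++ x

[E [E [T [F [P [P [A x]] . [A x]] ** [F [P [A x]]]]]] ++ [T [F [P [A x]]]]]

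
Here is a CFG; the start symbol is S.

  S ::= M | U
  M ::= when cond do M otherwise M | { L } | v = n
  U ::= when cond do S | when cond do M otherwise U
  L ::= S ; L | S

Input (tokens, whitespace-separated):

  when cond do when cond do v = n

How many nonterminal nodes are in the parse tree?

[S [U when cond do [S [U when cond do [S [M v = n]]]]]]

6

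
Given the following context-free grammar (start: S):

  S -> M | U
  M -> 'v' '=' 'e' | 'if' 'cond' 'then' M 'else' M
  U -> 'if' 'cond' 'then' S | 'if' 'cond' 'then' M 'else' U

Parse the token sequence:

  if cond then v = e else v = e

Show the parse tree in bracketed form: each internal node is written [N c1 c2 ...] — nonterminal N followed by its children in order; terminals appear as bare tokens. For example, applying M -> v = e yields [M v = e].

S
M
if cond then M else M
if cond then v = e else M
if cond then v = e else v = e

[S [M if cond then [M v = e] else [M v = e]]]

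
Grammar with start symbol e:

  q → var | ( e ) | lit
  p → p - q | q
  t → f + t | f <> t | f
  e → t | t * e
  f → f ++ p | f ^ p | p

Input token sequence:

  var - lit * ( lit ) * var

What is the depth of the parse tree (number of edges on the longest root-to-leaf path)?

[e [t [f [p [p [q var]] - [q lit]]]] * [e [t [f [p [q ( [e [t [f [p [q lit]]]]] )]]]] * [e [t [f [p [q var]]]]]]]

11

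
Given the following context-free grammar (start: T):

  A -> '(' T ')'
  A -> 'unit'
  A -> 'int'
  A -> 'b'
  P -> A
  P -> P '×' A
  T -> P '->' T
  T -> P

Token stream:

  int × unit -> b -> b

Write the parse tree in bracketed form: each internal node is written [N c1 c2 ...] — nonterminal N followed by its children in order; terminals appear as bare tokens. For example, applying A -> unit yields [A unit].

T
P -> T
P × A -> T
A × A -> T
int × A -> T
int × unit -> T
int × unit -> P -> T
int × unit -> A -> T
int × unit -> b -> T
int × unit -> b -> P
int × unit -> b -> A
int × unit -> b -> b

[T [P [P [A int]] × [A unit]] -> [T [P [A b]] -> [T [P [A b]]]]]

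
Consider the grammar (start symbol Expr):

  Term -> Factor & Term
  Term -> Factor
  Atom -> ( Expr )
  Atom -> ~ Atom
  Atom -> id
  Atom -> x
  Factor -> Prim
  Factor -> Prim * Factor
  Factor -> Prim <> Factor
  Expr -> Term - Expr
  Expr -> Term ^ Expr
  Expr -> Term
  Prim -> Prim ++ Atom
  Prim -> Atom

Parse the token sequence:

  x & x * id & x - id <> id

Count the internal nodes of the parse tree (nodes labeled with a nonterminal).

24

[Expr [Term [Factor [Prim [Atom x]]] & [Term [Factor [Prim [Atom x]] * [Factor [Prim [Atom id]]]] & [Term [Factor [Prim [Atom x]]]]]] - [Expr [Term [Factor [Prim [Atom id]] <> [Factor [Prim [Atom id]]]]]]]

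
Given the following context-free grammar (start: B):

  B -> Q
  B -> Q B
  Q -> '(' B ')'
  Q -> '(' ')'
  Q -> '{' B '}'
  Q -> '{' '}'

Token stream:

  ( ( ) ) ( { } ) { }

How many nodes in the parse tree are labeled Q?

[B [Q ( [B [Q ( )]] )] [B [Q ( [B [Q { }]] )] [B [Q { }]]]]

5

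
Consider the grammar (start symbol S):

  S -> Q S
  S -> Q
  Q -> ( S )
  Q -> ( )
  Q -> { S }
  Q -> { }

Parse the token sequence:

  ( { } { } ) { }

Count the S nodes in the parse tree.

4

[S [Q ( [S [Q { }] [S [Q { }]]] )] [S [Q { }]]]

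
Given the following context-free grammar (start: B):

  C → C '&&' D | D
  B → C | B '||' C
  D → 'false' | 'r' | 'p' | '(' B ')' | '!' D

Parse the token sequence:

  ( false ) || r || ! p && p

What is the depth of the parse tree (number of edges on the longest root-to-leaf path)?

8

[B [B [B [C [D ( [B [C [D false]]] )]]] || [C [D r]]] || [C [C [D ! [D p]]] && [D p]]]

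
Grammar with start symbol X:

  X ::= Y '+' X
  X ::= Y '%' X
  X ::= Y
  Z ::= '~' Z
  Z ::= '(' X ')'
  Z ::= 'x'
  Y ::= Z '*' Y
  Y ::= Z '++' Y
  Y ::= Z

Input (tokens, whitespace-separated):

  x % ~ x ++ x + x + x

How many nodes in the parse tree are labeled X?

[X [Y [Z x]] % [X [Y [Z ~ [Z x]] ++ [Y [Z x]]] + [X [Y [Z x]] + [X [Y [Z x]]]]]]

4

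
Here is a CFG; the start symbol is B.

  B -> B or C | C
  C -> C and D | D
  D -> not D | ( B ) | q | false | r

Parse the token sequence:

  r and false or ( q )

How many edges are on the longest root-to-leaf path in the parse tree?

[B [B [C [C [D r]] and [D false]]] or [C [D ( [B [C [D q]]] )]]]

6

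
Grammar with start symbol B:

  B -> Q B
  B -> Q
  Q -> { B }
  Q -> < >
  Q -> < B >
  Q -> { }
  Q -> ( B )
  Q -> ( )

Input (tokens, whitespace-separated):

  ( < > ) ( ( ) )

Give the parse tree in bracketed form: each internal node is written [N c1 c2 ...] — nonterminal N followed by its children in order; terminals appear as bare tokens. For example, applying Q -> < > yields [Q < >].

B
Q B
( B ) B
( Q ) B
( < > ) B
( < > ) Q
( < > ) ( B )
( < > ) ( Q )
( < > ) ( ( ) )

[B [Q ( [B [Q < >]] )] [B [Q ( [B [Q ( )]] )]]]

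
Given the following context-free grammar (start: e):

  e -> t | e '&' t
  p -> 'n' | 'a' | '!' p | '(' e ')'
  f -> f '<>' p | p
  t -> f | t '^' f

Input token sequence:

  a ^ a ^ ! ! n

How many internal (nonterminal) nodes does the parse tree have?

12

[e [t [t [t [f [p a]]] ^ [f [p a]]] ^ [f [p ! [p ! [p n]]]]]]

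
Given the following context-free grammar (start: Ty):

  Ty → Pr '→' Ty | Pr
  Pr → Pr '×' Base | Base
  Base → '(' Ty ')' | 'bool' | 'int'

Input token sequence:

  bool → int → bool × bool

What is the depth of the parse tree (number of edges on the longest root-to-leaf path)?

6

[Ty [Pr [Base bool]] → [Ty [Pr [Base int]] → [Ty [Pr [Pr [Base bool]] × [Base bool]]]]]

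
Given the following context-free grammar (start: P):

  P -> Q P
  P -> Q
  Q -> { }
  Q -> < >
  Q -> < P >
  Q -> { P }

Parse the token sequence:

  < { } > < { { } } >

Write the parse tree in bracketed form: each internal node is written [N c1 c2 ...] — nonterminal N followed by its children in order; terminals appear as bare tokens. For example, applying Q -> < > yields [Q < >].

[P [Q < [P [Q { }]] >] [P [Q < [P [Q { [P [Q { }]] }]] >]]]

P
Q P
< P > P
< Q > P
< { } > P
< { } > Q
< { } > < P >
< { } > < Q >
< { } > < { P } >
< { } > < { Q } >
< { } > < { { } } >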